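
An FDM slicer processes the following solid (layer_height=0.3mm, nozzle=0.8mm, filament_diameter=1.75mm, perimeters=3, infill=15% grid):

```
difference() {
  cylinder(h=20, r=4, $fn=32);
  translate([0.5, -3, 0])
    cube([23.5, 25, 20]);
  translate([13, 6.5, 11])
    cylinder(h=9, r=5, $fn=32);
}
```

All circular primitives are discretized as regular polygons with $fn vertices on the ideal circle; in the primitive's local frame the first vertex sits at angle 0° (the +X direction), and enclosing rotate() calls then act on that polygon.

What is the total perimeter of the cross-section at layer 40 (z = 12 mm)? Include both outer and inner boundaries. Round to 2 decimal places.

24.98 mm

At z = 12 mm: the r=4 cylinder contributes a regular 32-gon of circumradius 4 (perimeter = 2·32·4.000·sin(180°/32) = 25.09 mm); the cube at (0.5, -3) (footprint 23.5×25) is included at this height (perimeter 97.00 mm); the r=5 cylinder at (13, 6.5) contributes a regular 32-gon of circumradius 5 (perimeter = 2·32·5.000·sin(180°/32) = 31.37 mm); Taking the first minus the rest: starting from the r=4 cylinder, the 23.5×25 cube at (0.5, -3) partially overlaps it — only the 19.71 mm² overlap (of its 587.50 mm²) is removed, clipping the outline; the r=5 cylinder at (13, 6.5) misses the remaining region (no effect) — boundary = 24.98 mm. Overall, the cross-section is a single solid region. Total boundary length (outer) = 24.98 mm.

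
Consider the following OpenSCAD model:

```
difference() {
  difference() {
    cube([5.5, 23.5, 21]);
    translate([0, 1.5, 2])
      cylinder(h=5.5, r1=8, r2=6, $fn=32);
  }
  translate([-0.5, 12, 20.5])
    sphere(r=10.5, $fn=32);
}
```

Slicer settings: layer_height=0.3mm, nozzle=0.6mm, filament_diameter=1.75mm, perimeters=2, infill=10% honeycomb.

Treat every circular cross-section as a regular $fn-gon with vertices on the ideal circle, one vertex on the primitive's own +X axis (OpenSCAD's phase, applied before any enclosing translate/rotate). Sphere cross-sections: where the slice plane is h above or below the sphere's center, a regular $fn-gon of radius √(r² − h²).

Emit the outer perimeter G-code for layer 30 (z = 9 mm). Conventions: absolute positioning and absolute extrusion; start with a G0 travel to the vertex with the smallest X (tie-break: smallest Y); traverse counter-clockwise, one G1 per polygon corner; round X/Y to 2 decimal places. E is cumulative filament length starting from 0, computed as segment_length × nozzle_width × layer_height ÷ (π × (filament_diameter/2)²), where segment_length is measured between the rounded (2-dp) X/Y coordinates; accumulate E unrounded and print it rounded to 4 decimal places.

G0 X0.00 Y0.00 Z9.00
G1 X5.50 Y0.00 E0.4116
G1 X5.50 Y23.50 E2.1702
G1 X0.00 Y23.50 E2.5818
G1 X0.00 Y0.00 E4.3404

At z = 9 mm: the 5.5×23.5 cube contributes its full rectangle; the cone at (0, 1.5) does not reach this height (z outside [2, 7.5]); Subtracting the remaining from the first: none of the subtracted shapes is present at this height, so the 5.5×23.5 cube is unchanged — 1 connected region; the sphere at (-0.5, 12) is absent (|z−center|=11.500 > r=10.5); After the difference (first − rest): none of the subtracted shapes is present at this height, so that combined region is unchanged — 1 connected region. The outline is a single polygon with 4 vertices. Extrusion per mm of travel: 0.6 × 0.3 / (π × 0.875²) = 0.074835. Accumulating E over each segment gives final E = 4.3404.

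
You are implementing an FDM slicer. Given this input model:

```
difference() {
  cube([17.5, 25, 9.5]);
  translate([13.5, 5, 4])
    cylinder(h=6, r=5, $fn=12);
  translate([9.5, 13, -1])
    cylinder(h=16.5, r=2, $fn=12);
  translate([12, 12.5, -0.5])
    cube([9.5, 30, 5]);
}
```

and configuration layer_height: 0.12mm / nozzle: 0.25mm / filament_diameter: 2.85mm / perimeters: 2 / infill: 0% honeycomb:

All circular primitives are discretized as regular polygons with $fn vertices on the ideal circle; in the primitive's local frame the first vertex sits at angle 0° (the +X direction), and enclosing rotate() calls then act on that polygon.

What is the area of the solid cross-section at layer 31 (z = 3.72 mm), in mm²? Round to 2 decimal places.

At z = 3.72 mm: the cube is present — its section is the full 17.5×25 rectangle (area 437.50 mm²); the cylinder at (13.5, 5) is not intersected at this z (z outside [4, 10]); the r=2 cylinder at (9.5, 13) contributes a regular 12-gon of circumradius 2 (area = (12/2)·2.000²·sin(360°/12) = 12.00 mm²); the 9.5×30 cube at (12, 12.5) contributes its full rectangle (area 285.00 mm²); Taking the first minus the rest: starting from the 17.5×25 cube (437.50 mm²), the r=2 cylinder at (9.5, 13) lies wholly inside it (removes its full 12.00 mm² and its 12.42 mm outline becomes a hole wall); the 9.5×30 cube at (12, 12.5) partially overlaps it — only the 68.75 mm² overlap (of its 285.00 mm²) is removed, clipping the outline — area = 356.75 mm². Overall, the cross-section is one region with 1 hole. Net area = 356.75 mm².

356.75 mm²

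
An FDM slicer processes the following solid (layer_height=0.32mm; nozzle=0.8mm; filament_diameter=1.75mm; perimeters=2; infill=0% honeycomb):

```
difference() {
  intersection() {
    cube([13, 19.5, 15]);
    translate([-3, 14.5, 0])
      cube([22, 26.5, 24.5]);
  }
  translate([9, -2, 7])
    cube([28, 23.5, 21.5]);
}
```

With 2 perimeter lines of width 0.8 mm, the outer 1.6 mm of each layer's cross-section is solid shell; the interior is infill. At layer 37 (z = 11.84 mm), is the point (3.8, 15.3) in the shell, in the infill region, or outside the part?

shell

At z = 11.84 mm: the 13×19.5 cube contributes its full rectangle; the cube at (-3, 14.5) (footprint 22×26.5) is included at this height; Taking the intersection: the 22×26.5 cube at (-3, 14.5) partially overlaps the 13×19.5 cube; clipping to the common part keeps 65.00 mm² — 1 connected region; the 28×23.5 cube at (9, -2) contributes its full rectangle; After the difference (first − rest): starting from the result so far, the 28×23.5 cube at (9, -2) partially overlaps it — only the 20.00 mm² overlap (of its 658.00 mm²) is removed, clipping the outline — 1 connected region. Overall, the cross-section is a single solid region. The nearest boundary edge runs (9.00, 14.50)→(0.00, 14.50); distance from the point to it = 0.80 mm. The point is inside the cross-section, 0.80 mm from the nearest boundary — within the 1.6 mm shell band (2 × 0.8).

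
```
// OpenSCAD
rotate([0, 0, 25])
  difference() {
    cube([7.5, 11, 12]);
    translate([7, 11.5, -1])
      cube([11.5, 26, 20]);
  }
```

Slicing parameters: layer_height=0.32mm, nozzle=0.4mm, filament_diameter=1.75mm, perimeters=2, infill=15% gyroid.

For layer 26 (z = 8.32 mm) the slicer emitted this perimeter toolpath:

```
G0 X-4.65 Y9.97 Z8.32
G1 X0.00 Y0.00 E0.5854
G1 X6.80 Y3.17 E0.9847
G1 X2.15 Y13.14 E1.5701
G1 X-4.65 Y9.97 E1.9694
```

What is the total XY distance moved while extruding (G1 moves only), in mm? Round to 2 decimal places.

37.01 mm

Sum the Euclidean lengths of each G1 segment: total = 37.01 mm.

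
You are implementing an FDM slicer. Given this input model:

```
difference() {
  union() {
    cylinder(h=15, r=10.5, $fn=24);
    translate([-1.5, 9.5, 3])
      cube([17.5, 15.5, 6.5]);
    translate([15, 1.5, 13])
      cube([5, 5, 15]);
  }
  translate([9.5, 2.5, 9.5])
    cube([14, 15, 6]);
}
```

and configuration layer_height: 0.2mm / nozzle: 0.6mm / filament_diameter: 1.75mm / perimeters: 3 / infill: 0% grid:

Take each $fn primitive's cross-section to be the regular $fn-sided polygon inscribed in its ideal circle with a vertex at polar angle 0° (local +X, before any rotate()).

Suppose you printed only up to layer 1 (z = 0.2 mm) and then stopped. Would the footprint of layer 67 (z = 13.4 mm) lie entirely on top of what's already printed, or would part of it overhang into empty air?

Compare the two slices. At z = 0.2: the cylinder: section is a regular 24-gon, circumradius r=10.5 (area = (24/2)·10.500²·sin(360°/24) = 342.42 mm²); the cube at (-1.5, 9.5) is absent (z outside [3, 9.5]); the cube at (15, 1.5) is not intersected at this z (z outside [13, 28]); Merging all regions: only the r=10.5 cylinder is present, so the union is just that shape — area = 342.42 mm²; the cube at (9.5, 2.5) does not reach this height (z outside [9.5, 15.5]); Taking the first minus the rest: none of the subtracted shapes is present at this height, so that combined region is unchanged — area = 342.42 mm². At z = 13.4: the r=10.5 cylinder gives a regular 24-gon of circumradius 10.5 (constant along its height) (area = (24/2)·10.500²·sin(360°/24) = 342.42 mm²); the cube at (-1.5, 9.5) is absent (z outside [3, 9.5]); the 5×5 cube at (15, 1.5) contributes its full rectangle (area 25.00 mm²); Taking the union: the 2 present regions are separate (no shared area or edge), so areas and boundary lengths simply add and each stays a separate island — area = 367.42 mm²; the cube at (9.5, 2.5) is present — its section is the full 14×15 rectangle (area 210.00 mm²); After the difference (first − rest): starting from the result so far (367.42 mm²), the 14×15 cube at (9.5, 2.5) partially overlaps it — only the 20.64 mm² overlap (of its 210.00 mm²) is removed, clipping the outline — area = 346.78 mm². Checking containment: at z = 13.4 the cross-section extends beyond the z = 0.2 cross-section by about 5.00 mm².

part overhangs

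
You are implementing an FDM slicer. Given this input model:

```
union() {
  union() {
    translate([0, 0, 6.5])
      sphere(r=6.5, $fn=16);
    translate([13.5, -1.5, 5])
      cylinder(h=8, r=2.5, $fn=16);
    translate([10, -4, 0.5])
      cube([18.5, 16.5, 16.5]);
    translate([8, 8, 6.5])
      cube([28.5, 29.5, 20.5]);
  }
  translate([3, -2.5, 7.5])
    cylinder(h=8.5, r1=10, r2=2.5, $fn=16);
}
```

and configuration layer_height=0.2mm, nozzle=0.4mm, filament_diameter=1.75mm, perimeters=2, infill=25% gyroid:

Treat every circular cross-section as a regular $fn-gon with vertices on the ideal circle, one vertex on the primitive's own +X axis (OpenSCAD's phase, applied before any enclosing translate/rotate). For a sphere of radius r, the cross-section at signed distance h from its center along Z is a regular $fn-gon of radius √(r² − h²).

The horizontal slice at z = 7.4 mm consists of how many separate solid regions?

2

At z = 7.4 mm: the r=6.5 sphere contributes a regular 16-gon of circumradius √(6.5²−0.9²) = 6.437; the r=2.5 cylinder at (13.5, -1.5) gives a regular 16-gon of circumradius 2.5 (constant along its height); the cube at (10, -4) (footprint 18.5×16.5) is included at this height; the cube at (8, 8) (footprint 28.5×29.5) is included at this height; Taking the union: the regions partially overlap (shared area 102.38 mm²), so overlapping operands fuse into one piece — 2 connected regions; the cone at (3, -2.5) does not reach this height (z outside [7.5, 16]); Merging all regions: only the result so far is present, so the union is just that shape — 2 connected regions. The result has 2 disconnected regions.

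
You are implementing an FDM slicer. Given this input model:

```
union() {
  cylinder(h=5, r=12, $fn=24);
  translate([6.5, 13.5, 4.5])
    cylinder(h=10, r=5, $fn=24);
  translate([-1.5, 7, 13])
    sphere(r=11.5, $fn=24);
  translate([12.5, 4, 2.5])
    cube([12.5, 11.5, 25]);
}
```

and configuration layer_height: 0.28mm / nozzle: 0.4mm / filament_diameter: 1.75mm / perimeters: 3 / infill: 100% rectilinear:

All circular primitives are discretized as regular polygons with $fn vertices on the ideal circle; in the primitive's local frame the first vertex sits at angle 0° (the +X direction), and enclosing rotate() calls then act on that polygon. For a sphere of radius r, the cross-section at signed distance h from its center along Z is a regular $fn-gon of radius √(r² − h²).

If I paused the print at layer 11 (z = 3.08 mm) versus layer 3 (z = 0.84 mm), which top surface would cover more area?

layer 11 (z = 3.08 mm)

Layer 11 (z = 3.08): the r=12 cylinder contributes a regular 24-gon of circumradius 12 (area = (24/2)·12.000²·sin(360°/24) = 447.24 mm²); the cylinder at (6.5, 13.5) does not reach this height (z outside [4.5, 14.5]); the sphere at (-1.5, 7): section is a regular 24-gon, circumradius = √(r²−h²) = √(11.5²−9.92²) = 5.818 (area = (24/2)·5.818²·sin(360°/24) = 105.11 mm²); the cube at (12.5, 4) (footprint 12.5×11.5) is included at this height (area 143.75 mm²); Combining (union): the regions partially overlap — summed areas 696.10 mm² minus the doubly-counted overlap 99.21 mm² gives 596.89 mm² — area = 596.89 mm². So its area = 596.89 mm². Layer 3 (z = 0.84): the cylinder: section is a regular 24-gon, circumradius r=12 (area = (24/2)·12.000²·sin(360°/24) = 447.24 mm²); the cylinder at (6.5, 13.5) is absent (z outside [4.5, 14.5]); the sphere at (-1.5, 7) is not intersected at this z (|z−center|=12.160 > r=11.5); the cube at (12.5, 4) does not reach this height (z outside [2.5, 27.5]); Merging all regions: only the r=12 cylinder is present, so the union is just that shape — area = 447.24 mm². So its area = 447.24 mm². Layer 11 is larger (596.89 vs 447.24 mm²).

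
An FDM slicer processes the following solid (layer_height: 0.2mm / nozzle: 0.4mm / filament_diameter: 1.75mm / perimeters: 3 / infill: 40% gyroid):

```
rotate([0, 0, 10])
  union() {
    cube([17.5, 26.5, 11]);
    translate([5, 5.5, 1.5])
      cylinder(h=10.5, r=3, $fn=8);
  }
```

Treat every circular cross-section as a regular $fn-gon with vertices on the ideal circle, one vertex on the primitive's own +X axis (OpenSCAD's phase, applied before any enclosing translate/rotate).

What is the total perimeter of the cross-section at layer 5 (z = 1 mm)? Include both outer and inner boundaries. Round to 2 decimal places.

88.00 mm

At z = 1 mm: the cube (footprint 17.5×26.5) is included at this height (perimeter 88.00 mm); the cylinder at (5, 5.5) is absent (z outside [1.5, 12]); Taking the union: only the 17.5×26.5 cube is present, so the union is just that shape — boundary = 88.00 mm; (whole slice rotated 10° about Z — lengths, areas and connectivity unchanged). Overall, the cross-section is a single solid region. Total boundary length (outer) = 88.00 mm.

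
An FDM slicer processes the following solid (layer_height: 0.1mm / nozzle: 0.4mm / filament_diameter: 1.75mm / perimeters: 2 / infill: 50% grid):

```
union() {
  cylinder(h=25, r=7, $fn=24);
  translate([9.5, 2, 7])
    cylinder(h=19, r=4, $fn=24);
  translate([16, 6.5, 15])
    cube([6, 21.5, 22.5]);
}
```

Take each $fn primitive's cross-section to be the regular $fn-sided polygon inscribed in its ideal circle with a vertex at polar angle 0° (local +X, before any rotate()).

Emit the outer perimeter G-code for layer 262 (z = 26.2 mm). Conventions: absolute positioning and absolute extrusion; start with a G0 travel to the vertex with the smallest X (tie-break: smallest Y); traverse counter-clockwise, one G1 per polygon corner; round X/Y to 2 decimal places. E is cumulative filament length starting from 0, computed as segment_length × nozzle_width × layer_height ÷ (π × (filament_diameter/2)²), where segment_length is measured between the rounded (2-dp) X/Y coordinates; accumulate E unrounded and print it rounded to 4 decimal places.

At z = 26.2 mm: the cylinder does not reach this height (z outside [0, 25]); the cylinder at (9.5, 2) is not intersected at this z (z outside [7, 26]); the 6×21.5 cube at (16, 6.5) contributes its full rectangle; Taking the union: only the 6×21.5 cube at (16, 6.5) is present, so the union is just that shape — 1 connected region. The outline is a single polygon with 4 vertices. Extrusion per mm of travel: 0.4 × 0.1 / (π × 0.875²) = 0.016630. Accumulating E over each segment gives final E = 0.9147.

G0 X16.00 Y6.50 Z26.20
G1 X22.00 Y6.50 E0.0998
G1 X22.00 Y28.00 E0.4573
G1 X16.00 Y28.00 E0.5571
G1 X16.00 Y6.50 E0.9147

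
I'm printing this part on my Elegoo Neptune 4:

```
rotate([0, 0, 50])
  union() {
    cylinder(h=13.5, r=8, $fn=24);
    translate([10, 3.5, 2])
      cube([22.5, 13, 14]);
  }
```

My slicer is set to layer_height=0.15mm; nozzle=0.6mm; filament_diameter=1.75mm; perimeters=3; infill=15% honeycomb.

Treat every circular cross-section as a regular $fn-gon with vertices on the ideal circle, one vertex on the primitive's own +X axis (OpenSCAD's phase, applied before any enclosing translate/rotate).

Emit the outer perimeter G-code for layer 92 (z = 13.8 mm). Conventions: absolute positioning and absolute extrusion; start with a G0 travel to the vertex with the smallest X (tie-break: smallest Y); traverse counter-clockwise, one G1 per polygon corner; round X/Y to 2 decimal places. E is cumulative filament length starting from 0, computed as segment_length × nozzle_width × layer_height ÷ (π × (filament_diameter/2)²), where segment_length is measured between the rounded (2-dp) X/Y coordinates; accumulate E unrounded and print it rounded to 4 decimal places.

G0 X-6.21 Y18.27 Z13.80
G1 X3.75 Y9.91 E0.4866
G1 X18.21 Y27.15 E1.3285
G1 X8.25 Y35.50 E1.8148
G1 X-6.21 Y18.27 E2.6565

At z = 13.8 mm: the cylinder is absent (z outside [0, 13.5]); the cube at (10, 3.5) (footprint 22.5×13) is included at this height; Taking the union: only the 22.5×13 cube at (10, 3.5) is present, so the union is just that shape — 1 connected region; (rotated 50° about Z; rotation is an isometry so areas/perimeters/island counts are preserved). The outline is a single polygon with 4 vertices. Extrusion per mm of travel: 0.6 × 0.15 / (π × 0.875²) = 0.037418. Accumulating E over each segment gives final E = 2.6565.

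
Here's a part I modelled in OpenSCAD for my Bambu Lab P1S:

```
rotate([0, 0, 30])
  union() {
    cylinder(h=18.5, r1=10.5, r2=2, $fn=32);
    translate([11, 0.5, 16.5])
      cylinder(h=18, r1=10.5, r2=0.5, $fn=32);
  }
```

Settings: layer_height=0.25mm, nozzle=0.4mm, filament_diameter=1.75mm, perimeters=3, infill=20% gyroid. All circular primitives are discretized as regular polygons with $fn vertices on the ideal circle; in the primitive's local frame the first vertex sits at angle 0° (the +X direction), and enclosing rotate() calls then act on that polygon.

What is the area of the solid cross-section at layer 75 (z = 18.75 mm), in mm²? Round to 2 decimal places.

At z = 18.75 mm: the cone is not intersected at this z (z outside [0, 18.5]); the cone at (11, 0.5): at t=0.125 of its height the radius interpolates to r₁+(r₂−r₁)t = 9.250, giving a regular 32-gon of that circumradius (area = (32/2)·9.250²·sin(360°/32) = 267.08 mm²); Combining (union): only the cone at (11, 0.5) is present, so the union is just that shape — area = 267.08 mm²; (whole slice rotated 30° about Z — lengths, areas and connectivity unchanged). Overall, the cross-section is a single solid region. Net area = 267.08 mm².

267.08 mm²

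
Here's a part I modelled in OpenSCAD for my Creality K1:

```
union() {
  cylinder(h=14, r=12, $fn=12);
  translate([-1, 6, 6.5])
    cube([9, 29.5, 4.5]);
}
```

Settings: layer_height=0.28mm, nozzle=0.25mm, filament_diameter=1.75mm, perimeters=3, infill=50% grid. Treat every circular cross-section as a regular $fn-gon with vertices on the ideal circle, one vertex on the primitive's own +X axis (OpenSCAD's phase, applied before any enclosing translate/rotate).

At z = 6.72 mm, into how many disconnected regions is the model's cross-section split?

At z = 6.72 mm: the r=12 cylinder gives a regular 12-gon of circumradius 12 (constant along its height); the cube at (-1, 6) (footprint 9×29.5) is included at this height; Merging all regions: the regions partially overlap (shared area 43.83 mm²), so overlapping operands fuse into one piece — 1 connected region. The result has 1 disconnected region.

1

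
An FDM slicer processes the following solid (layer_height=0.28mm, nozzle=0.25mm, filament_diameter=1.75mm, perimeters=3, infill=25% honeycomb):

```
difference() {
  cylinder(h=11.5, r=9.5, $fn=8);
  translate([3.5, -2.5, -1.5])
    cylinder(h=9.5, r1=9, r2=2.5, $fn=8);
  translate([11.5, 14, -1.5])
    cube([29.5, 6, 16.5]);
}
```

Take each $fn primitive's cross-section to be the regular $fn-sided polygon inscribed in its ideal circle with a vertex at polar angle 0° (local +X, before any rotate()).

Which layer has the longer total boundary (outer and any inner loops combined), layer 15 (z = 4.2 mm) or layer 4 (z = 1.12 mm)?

Layer 15 (z = 4.2): the r=9.5 cylinder contributes a regular 8-gon of circumradius 9.5 (perimeter = 2·8·9.500·sin(180°/8) = 58.17 mm); the cone at (3.5, -2.5) (r1=9→r2=2.5) has section circumradius 5.100 here — a regular 8-gon (perimeter = 2·8·5.100·sin(180°/8) = 31.23 mm); the cube at (11.5, 14) is present — its section is the full 29.5×6 rectangle (perimeter 71.00 mm); Taking the first minus the rest: starting from the r=9.5 cylinder, the cone at (3.5, -2.5) partially overlaps it — only the 73.06 mm² overlap (of its 73.57 mm²) is removed, clipping the outline; the 29.5×6 cube at (11.5, 14) misses the remaining region (no effect) — boundary = 80.98 mm. So its perimeter = 80.98 mm. Layer 4 (z = 1.12): the r=9.5 cylinder gives a regular 8-gon of circumradius 9.5 (constant along its height) (perimeter = 2·8·9.500·sin(180°/8) = 58.17 mm); the cone at (3.5, -2.5) contributes a regular 8-gon of circumradius 7.207 (interpolated between r1=9 and r2=2.5 at t=0.276) (perimeter = 2·8·7.207·sin(180°/8) = 44.13 mm); the cube at (11.5, 14) is present — its section is the full 29.5×6 rectangle (perimeter 71.00 mm); Subtracting the remaining from the first: starting from the r=9.5 cylinder, the cone at (3.5, -2.5) partially overlaps it — only the 124.46 mm² overlap (of its 146.93 mm²) is removed, clipping the outline; the 29.5×6 cube at (11.5, 14) misses the remaining region (no effect) — boundary = 67.54 mm. So its perimeter = 67.54 mm. Layer 15 is larger (80.98 vs 67.54 mm).

layer 15 (z = 4.2 mm)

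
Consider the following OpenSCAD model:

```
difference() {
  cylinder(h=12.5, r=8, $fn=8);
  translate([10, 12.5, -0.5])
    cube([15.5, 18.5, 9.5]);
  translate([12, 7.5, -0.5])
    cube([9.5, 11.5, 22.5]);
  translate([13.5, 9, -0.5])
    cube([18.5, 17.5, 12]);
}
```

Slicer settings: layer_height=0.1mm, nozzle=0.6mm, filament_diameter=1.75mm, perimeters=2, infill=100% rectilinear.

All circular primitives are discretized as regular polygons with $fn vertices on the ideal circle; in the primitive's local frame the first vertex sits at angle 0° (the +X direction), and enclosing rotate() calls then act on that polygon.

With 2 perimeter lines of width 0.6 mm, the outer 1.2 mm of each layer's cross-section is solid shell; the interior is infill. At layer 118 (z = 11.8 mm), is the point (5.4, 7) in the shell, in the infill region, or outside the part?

At z = 11.8 mm: the r=8 cylinder gives a regular 8-gon of circumradius 8 (constant along its height); the cube at (10, 12.5) is not intersected at this z (z outside [-0.5, 9]); the cube at (12, 7.5) is present — its section is the full 9.5×11.5 rectangle; the cube at (13.5, 9) does not reach this height (z outside [-0.5, 11.5]); Taking the first minus the rest: starting from the r=8 cylinder, the 9.5×11.5 cube at (12, 7.5) misses the remaining region (no effect) — 1 connected region. Overall, the cross-section is a single solid region. The nearest boundary edge runs (0.00, 8.00)→(5.66, 5.66); distance from the point to it = 1.14 mm. The point is not inside any of the regions above, so it lies outside the cross-section (1.14 mm from the nearest boundary).

outside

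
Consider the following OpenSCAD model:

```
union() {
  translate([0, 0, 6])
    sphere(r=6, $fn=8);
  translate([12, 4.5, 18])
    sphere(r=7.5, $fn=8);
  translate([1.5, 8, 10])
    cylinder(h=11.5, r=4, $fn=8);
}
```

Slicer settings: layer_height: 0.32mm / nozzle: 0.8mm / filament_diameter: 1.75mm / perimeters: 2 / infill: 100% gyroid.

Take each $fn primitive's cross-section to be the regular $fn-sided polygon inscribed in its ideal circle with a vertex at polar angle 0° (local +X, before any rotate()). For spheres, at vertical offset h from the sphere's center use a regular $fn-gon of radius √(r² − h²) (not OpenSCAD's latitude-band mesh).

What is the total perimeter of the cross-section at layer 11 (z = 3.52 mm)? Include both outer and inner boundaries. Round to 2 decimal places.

At z = 3.52 mm: the r=6 sphere slices to a regular 8-gon of circumradius 5.463 (√(r²−h²) with h=2.48 from center) (perimeter = 2·8·5.463·sin(180°/8) = 33.45 mm); the sphere at (12, 4.5) is not intersected at this z (|z−center|=14.480 > r=7.5); the cylinder at (1.5, 8) is not intersected at this z (z outside [10, 21.5]); Merging all regions: only the r=6 sphere is present, so the union is just that shape — boundary = 33.45 mm. Overall, the cross-section is a single solid region. Total boundary length (outer) = 33.45 mm.

33.45 mm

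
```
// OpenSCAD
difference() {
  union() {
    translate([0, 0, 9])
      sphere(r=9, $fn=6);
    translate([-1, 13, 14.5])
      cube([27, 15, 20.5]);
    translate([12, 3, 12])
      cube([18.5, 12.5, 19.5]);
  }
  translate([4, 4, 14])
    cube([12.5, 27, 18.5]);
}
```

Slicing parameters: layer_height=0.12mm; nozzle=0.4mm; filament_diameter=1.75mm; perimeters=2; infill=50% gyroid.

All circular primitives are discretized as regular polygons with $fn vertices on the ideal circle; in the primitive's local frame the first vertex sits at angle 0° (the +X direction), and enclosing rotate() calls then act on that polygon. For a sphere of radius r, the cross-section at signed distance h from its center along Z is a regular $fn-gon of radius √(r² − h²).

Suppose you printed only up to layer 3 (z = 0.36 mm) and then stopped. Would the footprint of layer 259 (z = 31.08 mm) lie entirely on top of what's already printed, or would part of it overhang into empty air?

part overhangs

Compare the two slices. At z = 0.36: the r=9 sphere contributes a regular 6-gon of circumradius √(9²−8.64²) = 2.520 (area = (6/2)·2.520²·sin(360°/6) = 16.50 mm²); the cube at (-1, 13) is absent (z outside [14.5, 35]); the cube at (12, 3) is absent (z outside [12, 31.5]); Taking the union: only the r=9 sphere is present, so the union is just that shape — area = 16.50 mm²; the cube at (4, 4) is absent (z outside [14, 32.5]); Taking the first minus the rest: none of the subtracted shapes is present at this height, so that combined region is unchanged — area = 16.50 mm². At z = 31.08: the sphere does not reach this height (|z−center|=22.080 > r=9); the cube at (-1, 13) (footprint 27×15) is included at this height (area 405.00 mm²); the cube at (12, 3) (footprint 18.5×12.5) is included at this height (area 231.25 mm²); Merging all regions: the regions partially overlap — summed areas 636.25 mm² minus the doubly-counted overlap 35.00 mm² gives 601.25 mm² — area = 601.25 mm²; the cube at (4, 4) is present — its section is the full 12.5×27 rectangle (area 337.50 mm²); Taking the first minus the rest: starting from the result so far (601.25 mm²), the 12.5×27 cube at (4, 4) partially overlaps it — only the 228.00 mm² overlap (of its 337.50 mm²) is removed, clipping the outline — area = 373.25 mm². Checking containment: at z = 31.08 the cross-section extends beyond the z = 0.36 cross-section by about 373.25 mm².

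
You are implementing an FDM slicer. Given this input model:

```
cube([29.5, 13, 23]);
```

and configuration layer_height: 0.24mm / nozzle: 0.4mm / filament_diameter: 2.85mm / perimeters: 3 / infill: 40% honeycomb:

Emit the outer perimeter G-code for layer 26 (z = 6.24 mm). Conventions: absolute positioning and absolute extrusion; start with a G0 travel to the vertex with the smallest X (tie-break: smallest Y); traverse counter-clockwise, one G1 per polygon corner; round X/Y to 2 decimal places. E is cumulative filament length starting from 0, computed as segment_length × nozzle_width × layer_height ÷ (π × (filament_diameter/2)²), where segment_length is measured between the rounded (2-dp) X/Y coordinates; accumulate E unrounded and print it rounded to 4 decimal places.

G0 X0.00 Y0.00 Z6.24
G1 X29.50 Y0.00 E0.4439
G1 X29.50 Y13.00 E0.6396
G1 X0.00 Y13.00 E1.0835
G1 X0.00 Y0.00 E1.2791

At z = 6.24 mm: the cube is present — its section is the full 29.5×13 rectangle. The outline is a single polygon with 4 vertices. Extrusion per mm of travel: 0.4 × 0.24 / (π × 1.425²) = 0.015048. Accumulating E over each segment gives final E = 1.2791.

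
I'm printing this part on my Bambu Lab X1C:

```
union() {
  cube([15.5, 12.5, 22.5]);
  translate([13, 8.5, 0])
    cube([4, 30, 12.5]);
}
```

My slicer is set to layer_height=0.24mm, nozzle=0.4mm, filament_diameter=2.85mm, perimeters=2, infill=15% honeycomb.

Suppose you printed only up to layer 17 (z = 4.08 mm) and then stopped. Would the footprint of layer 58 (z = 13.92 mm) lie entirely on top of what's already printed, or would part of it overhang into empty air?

Compare the two slices. At z = 4.08: the cube is present — its section is the full 15.5×12.5 rectangle (area 193.75 mm²); the cube at (13, 8.5) (footprint 4×30) is included at this height (area 120.00 mm²); Merging all regions: the regions partially overlap — summed areas 313.75 mm² minus the doubly-counted overlap 10.00 mm² gives 303.75 mm² — area = 303.75 mm². At z = 13.92: the cube is present — its section is the full 15.5×12.5 rectangle (area 193.75 mm²); the cube at (13, 8.5) is absent (z outside [0, 12.5]); Merging all regions: only the 15.5×12.5 cube is present, so the union is just that shape — area = 193.75 mm². Checking containment: the cross-section at z = 13.92 is a subset of the cross-section at z = 4.08.

entirely on top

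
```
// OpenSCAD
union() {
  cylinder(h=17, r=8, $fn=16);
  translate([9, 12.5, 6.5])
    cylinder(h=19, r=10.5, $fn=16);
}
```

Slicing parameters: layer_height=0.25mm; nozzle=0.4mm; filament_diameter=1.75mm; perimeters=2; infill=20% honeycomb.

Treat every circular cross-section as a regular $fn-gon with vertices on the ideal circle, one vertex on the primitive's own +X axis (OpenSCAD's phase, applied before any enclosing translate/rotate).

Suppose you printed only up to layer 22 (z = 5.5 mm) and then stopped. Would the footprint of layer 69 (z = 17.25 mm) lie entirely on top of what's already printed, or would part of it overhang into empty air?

Compare the two slices. At z = 5.5: the r=8 cylinder gives a regular 16-gon of circumradius 8 (constant along its height) (area = (16/2)·8.000²·sin(360°/16) = 195.93 mm²); the cylinder at (9, 12.5) is absent (z outside [6.5, 25.5]); Combining (union): only the r=8 cylinder is present, so the union is just that shape — area = 195.93 mm². At z = 17.25: the cylinder is absent (z outside [0, 17]); the r=10.5 cylinder at (9, 12.5) contributes a regular 16-gon of circumradius 10.5 (area = (16/2)·10.500²·sin(360°/16) = 337.53 mm²); Combining (union): only the r=10.5 cylinder at (9, 12.5) is present, so the union is just that shape — area = 337.53 mm². Checking containment: at z = 17.25 the cross-section extends beyond the z = 5.5 cross-section by about 318.76 mm².

part overhangs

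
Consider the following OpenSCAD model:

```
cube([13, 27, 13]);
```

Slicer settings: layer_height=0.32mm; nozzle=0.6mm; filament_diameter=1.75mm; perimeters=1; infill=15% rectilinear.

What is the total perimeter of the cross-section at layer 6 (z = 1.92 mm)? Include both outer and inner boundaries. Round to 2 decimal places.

At z = 1.92 mm: the cube is present — its section is the full 13×27 rectangle (perimeter 80.00 mm). Overall, the cross-section is a single solid region. Total boundary length (outer) = 80.00 mm.

80.00 mm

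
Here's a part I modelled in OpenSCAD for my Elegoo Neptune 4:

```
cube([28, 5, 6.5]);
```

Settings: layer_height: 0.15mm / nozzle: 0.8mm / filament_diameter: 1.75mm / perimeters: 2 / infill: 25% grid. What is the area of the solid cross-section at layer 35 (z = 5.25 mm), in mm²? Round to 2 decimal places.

140.00 mm²

At z = 5.25 mm: the 28×5 cube contributes its full rectangle (area 140.00 mm²). Overall, the cross-section is a single solid region. Net area = 140.00 mm².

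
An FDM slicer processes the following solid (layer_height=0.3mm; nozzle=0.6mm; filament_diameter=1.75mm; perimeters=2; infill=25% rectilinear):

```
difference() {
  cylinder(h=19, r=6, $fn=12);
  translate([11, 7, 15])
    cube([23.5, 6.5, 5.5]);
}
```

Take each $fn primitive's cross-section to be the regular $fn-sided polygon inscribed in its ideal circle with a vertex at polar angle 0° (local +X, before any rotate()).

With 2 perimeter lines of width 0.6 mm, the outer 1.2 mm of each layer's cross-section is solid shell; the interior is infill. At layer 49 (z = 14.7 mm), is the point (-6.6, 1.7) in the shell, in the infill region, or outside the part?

outside

At z = 14.7 mm: the r=6 cylinder contributes a regular 12-gon of circumradius 6; the cube at (11, 7) does not reach this height (z outside [15, 20.5]); Subtracting the remaining from the first: none of the subtracted shapes is present at this height, so the r=6 cylinder is unchanged — 1 connected region. Overall, the cross-section is a single solid region. The nearest boundary edge runs (-5.20, 3.00)→(-6.00, 0.00); distance from the point to it = 1.02 mm. The point is not inside any of the regions above, so it lies outside the cross-section (1.02 mm from the nearest boundary).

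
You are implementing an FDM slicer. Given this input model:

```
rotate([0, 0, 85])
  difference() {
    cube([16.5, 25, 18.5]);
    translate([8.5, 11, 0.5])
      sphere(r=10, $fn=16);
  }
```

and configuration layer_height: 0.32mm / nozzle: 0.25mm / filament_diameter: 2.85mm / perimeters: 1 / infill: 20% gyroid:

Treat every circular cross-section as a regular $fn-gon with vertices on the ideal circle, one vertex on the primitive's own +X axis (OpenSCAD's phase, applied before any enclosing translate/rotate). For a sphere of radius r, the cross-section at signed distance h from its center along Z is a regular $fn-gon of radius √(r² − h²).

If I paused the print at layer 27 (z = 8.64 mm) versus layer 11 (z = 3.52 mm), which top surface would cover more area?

Layer 27 (z = 8.64): the cube is present — its section is the full 16.5×25 rectangle (area 412.50 mm²); the sphere at (8.5, 11): section is a regular 16-gon, circumradius = √(r²−h²) = √(10²−8.14²) = 5.809 (area = (16/2)·5.809²·sin(360°/16) = 103.30 mm²); After the difference (first − rest): starting from the 16.5×25 cube (412.50 mm²), the r=10 sphere at (8.5, 11) lies wholly inside it (removes its full 103.30 mm² and its 36.26 mm outline becomes a hole wall) — area = 309.20 mm²; (whole slice rotated 85° about Z — lengths, areas and connectivity unchanged). So its area = 309.20 mm². Layer 11 (z = 3.52): the 16.5×25 cube contributes its full rectangle (area 412.50 mm²); the r=10 sphere at (8.5, 11) slices to a regular 16-gon of circumradius 9.533 (√(r²−h²) with h=3.02 from center) (area = (16/2)·9.533²·sin(360°/16) = 278.22 mm²); Taking the first minus the rest: starting from the 16.5×25 cube (412.50 mm²), the r=10 sphere at (8.5, 11) partially overlaps it — only the 263.68 mm² overlap (of its 278.22 mm²) is removed, clipping the outline — area = 148.82 mm²; (whole slice rotated 85° about Z — lengths, areas and connectivity unchanged). So its area = 148.82 mm². Layer 27 is larger (309.20 vs 148.82 mm²).

layer 27 (z = 8.64 mm)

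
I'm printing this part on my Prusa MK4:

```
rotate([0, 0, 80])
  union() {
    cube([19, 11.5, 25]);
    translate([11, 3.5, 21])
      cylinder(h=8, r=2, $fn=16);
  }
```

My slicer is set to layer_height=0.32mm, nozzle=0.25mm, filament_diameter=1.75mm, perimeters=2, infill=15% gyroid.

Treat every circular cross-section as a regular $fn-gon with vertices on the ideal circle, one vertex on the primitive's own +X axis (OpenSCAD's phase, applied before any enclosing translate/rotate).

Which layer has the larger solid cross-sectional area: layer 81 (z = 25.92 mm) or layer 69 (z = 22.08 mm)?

Layer 81 (z = 25.92): the cube is not intersected at this z (z outside [0, 25]); the r=2 cylinder at (11, 3.5) contributes a regular 16-gon of circumradius 2 (area = (16/2)·2.000²·sin(360°/16) = 12.25 mm²); Taking the union: only the r=2 cylinder at (11, 3.5) is present, so the union is just that shape — area = 12.25 mm²; (rotated 80° about Z; rotation is an isometry so areas/perimeters/island counts are preserved). So its area = 12.25 mm². Layer 69 (z = 22.08): the cube (footprint 19×11.5) is included at this height (area 218.50 mm²); the r=2 cylinder at (11, 3.5) contributes a regular 16-gon of circumradius 2 (area = (16/2)·2.000²·sin(360°/16) = 12.25 mm²); Merging all regions: the r=2 cylinder at (11, 3.5) lies entirely inside the 19×11.5 cube, so the union is just the 19×11.5 cube — area = 218.50 mm²; (rotated 80° about Z; rotation is an isometry so areas/perimeters/island counts are preserved). So its area = 218.50 mm². Layer 69 is larger (218.50 vs 12.25 mm²).

layer 69 (z = 22.08 mm)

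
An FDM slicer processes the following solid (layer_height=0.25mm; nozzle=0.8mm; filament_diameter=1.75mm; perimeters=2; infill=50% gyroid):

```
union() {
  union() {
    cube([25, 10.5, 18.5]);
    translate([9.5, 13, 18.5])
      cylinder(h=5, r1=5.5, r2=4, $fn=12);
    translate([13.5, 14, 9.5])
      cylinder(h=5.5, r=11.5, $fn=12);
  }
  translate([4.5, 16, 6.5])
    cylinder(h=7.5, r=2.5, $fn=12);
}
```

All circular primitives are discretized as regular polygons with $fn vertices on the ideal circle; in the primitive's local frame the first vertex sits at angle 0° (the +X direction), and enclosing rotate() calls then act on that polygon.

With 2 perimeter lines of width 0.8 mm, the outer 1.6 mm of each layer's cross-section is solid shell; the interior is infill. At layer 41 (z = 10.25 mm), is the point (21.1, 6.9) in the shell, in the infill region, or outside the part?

At z = 10.25 mm: the cube is present — its section is the full 25×10.5 rectangle; the cone at (9.5, 13) is absent (z outside [18.5, 23.5]); the r=11.5 cylinder at (13.5, 14) gives a regular 12-gon of circumradius 11.5 (constant along its height); Taking the union: the regions partially overlap (shared area 121.16 mm²), so overlapping operands fuse into one piece — 1 connected region; the r=2.5 cylinder at (4.5, 16) contributes a regular 12-gon of circumradius 2.5; Taking the union: the regions partially overlap (shared area 17.62 mm²), so overlapping operands fuse into one piece — 1 connected region. Overall, the cross-section is a single solid region. The nearest boundary edge runs (25.00, 10.50)→(25.00, 0.00); distance from the point to it = 3.90 mm. The point is inside the cross-section and 3.90 mm from the nearest boundary — more than the 1.6 mm shell width (2 × 0.8), so it's in the infill interior.

infill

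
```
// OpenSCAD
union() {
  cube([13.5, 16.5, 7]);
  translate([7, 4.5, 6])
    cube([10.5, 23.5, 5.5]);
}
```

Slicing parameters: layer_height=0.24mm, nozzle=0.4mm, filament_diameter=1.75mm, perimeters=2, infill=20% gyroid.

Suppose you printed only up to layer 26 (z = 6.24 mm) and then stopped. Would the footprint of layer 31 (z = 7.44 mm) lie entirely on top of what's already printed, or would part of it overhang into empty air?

entirely on top

Compare the two slices. At z = 6.24: the cube (footprint 13.5×16.5) is included at this height (area 222.75 mm²); the cube at (7, 4.5) (footprint 10.5×23.5) is included at this height (area 246.75 mm²); Taking the union: the regions partially overlap — summed areas 469.50 mm² minus the doubly-counted overlap 78.00 mm² gives 391.50 mm² — area = 391.50 mm². At z = 7.44: the cube is absent (z outside [0, 7]); the cube at (7, 4.5) is present — its section is the full 10.5×23.5 rectangle (area 246.75 mm²); Taking the union: only the 10.5×23.5 cube at (7, 4.5) is present, so the union is just that shape — area = 246.75 mm². Checking containment: the cross-section at z = 7.44 is a subset of the cross-section at z = 6.24.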